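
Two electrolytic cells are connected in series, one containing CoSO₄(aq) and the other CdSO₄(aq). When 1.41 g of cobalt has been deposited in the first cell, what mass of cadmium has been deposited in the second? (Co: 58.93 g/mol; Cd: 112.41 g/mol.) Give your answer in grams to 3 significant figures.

n(Co) = 1.41 / 58.93 = 0.02393 mol
Co²⁺ + 2e⁻ → Co, so n(e⁻) = 2 × 0.02393 = 0.04786 mol
The cells are in series, so the same charge (and hence the same n(e⁻) = 0.04786 mol) passes through both.
Cd²⁺ + 2e⁻ → Cd, so n(Cd) = 0.04786 / 2 = 0.02393 mol
m(Cd) = 0.02393 × 112.41 = 2.69 g

2.69 g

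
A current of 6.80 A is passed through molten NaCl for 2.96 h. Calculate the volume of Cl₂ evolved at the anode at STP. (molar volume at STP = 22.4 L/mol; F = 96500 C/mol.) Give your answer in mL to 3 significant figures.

8410 mL

Charge passed = 6.80 × 10656 = 72460 C
Moles of electrons = 72460 / 96500 = 0.7509 mol
2Cl⁻ → Cl₂ + 2e⁻, so n(Cl₂) = 0.7509 / 2 = 0.3755 mol
V = 0.3755 × 22.4 = 8.411 L
= 8410 mL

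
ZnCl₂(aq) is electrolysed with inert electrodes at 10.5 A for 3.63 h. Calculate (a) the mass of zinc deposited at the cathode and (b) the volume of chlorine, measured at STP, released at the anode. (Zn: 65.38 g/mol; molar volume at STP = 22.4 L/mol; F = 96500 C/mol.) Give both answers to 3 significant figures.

Q = 10.5 × 13068 = 1.372×10^5 C; n(e⁻) = 1.372×10^5 / 96500 = 1.422 mol
Cathode: Zn²⁺ + 2e⁻ → Zn → n(Zn) = 1.422/2 = 0.7110 mol → 46.5 g
Anode: 2Cl⁻ → Cl₂ + 2e⁻ → n(Cl₂) = 1.422/2 = 0.7110 mol → 15.9 L

46.5 g Zn; 15.9 L Cl₂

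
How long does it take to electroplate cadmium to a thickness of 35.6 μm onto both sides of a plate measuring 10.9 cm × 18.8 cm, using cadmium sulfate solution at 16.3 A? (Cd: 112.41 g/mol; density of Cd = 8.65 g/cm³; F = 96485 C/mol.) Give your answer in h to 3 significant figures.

Plated area = 2 × 10.9 × 18.8 = 409.8 cm²
Volume = 409.8 × 35.6×10⁻⁴ cm = 1.459 cm³
m(Cd) = 1.459 × 8.65 = 12.62 g
n(Cd) = 12.62 / 112.41 = 0.1123 mol; n(e⁻) = 2 × 0.1123 = 0.2246 mol
Q = 0.2246 × 96485 = 21670 C
t = 21670 / 16.3 = 1329 s = 0.369 h

0.369 h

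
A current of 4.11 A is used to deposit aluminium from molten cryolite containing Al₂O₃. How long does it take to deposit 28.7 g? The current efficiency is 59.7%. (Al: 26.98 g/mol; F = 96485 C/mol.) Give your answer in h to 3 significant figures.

34.9 h

n(Al) = 28.7 / 26.98 = 1.064 mol
Al³⁺ + 3e⁻ → Al, so n(e⁻) = 3 × 1.064 = 3.192 mol
Q = 3.192 × 96485 / 0.597 = 5.159×10^5 C
t = Q / I = 5.159×10^5 / 4.11 = 1.255×10^5 s = 34.9 h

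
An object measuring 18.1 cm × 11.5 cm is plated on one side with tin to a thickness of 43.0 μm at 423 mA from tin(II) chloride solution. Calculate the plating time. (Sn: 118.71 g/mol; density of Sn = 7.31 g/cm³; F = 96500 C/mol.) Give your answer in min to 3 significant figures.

Plated area = 18.1 × 11.5 = 208.2 cm²
Volume = 208.2 × 43.0×10⁻⁴ cm = 0.8953 cm³
m(Sn) = 0.8953 × 7.31 = 6.545 g
n(Sn) = 6.545 / 118.71 = 0.05513 mol; n(e⁻) = 2 × 0.05513 = 0.1103 mol
Q = 0.1103 × 96500 = 10640 C
t = 10640 / 0.423 = 25150 s = 419 min

419 min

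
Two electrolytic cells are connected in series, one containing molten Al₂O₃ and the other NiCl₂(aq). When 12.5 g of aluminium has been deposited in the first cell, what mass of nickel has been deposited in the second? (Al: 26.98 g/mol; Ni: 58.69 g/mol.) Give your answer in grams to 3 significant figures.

n(Al) = 12.5 / 26.98 = 0.4633 mol
Al³⁺ + 3e⁻ → Al, so n(e⁻) = 3 × 0.4633 = 1.390 mol
Since the cells are in series, n(e⁻) in the Ni cell is also 1.390 mol.
Ni²⁺ + 2e⁻ → Ni, so n(Ni) = 1.390 / 2 = 0.6950 mol
m(Ni) = 0.6950 × 58.69 = 40.8 g

40.8 g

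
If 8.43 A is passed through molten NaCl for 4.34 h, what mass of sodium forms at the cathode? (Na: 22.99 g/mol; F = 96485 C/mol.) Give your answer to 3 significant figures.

Charge passed = 8.43 × 15624 = 1.317×10^5 C
Moles of electrons = 1.317×10^5 / 96485 = 1.365 mol
Na⁺ + e⁻ → Na, so n(Na) = 1.365 mol
m = 1.365 × 22.99 = 31.4 g

31.4 g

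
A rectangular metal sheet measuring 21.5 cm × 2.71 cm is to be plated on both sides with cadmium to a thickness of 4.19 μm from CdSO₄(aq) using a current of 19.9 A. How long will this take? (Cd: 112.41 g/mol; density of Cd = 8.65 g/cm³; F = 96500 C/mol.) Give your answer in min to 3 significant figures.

Plated area = 2 × 21.5 × 2.71 = 116.5 cm²
Volume = 116.5 × 4.19×10⁻⁴ cm = 0.04881 cm³
m(Cd) = 0.04881 × 8.65 = 0.4222 g
n(Cd) = 0.4222 / 112.41 = 0.003756 mol; n(e⁻) = 2 × 0.003756 = 0.007512 mol
Q = 0.007512 × 96500 = 724.9 C
t = 724.9 / 19.9 = 36.43 s = 0.607 min

0.607 min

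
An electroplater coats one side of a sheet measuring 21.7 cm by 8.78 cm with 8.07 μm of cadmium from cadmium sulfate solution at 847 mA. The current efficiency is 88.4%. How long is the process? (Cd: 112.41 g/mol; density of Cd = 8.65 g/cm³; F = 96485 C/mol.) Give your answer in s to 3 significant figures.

Plated area = 21.7 × 8.78 = 190.5 cm²
Volume = 190.5 × 8.07×10⁻⁴ cm = 0.1537 cm³
m(Cd) = 0.1537 × 8.65 = 1.330 g
n(Cd) = 1.330 / 112.41 = 0.01183 mol; n(e⁻) = 2 × 0.01183 = 0.02366 mol
Q = 0.02366 × 96485 / 0.884 = 2582 C
t = 2582 / 0.847 = 3048 s

3050 s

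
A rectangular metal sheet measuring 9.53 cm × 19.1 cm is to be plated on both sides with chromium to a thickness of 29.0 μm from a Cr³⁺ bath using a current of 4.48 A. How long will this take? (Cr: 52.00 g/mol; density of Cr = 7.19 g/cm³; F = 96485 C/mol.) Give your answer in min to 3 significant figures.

Plated area = 2 × 9.53 × 19.1 = 364.0 cm²
Volume = 364.0 × 29.0×10⁻⁴ cm = 1.056 cm³
m(Cr) = 1.056 × 7.19 = 7.593 g
n(Cr) = 7.593 / 52.00 = 0.1460 mol; n(e⁻) = 3 × 0.1460 = 0.4380 mol
Q = 0.4380 × 96485 = 42260 C
t = 42260 / 4.48 = 9433 s = 157 min

157 min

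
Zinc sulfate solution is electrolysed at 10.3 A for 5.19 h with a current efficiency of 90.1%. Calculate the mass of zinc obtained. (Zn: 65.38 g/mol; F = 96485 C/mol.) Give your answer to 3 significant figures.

Q = 10.3 × 18684 = 1.924×10^5 C
n(e⁻) = 1.924×10^5 / 96485 = 1.994 mol
Zn²⁺ + 2e⁻ → Zn, so theoretical m(Zn) = 0.9970 × 65.38 = 65.18 g
Actual mass = 90.1% × 65.18 = 58.7 g

58.7 g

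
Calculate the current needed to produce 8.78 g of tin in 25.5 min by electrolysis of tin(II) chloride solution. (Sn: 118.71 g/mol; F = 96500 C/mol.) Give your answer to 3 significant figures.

n(Sn) = 8.78 / 118.71 = 0.07396 mol
Sn²⁺ + 2e⁻ → Sn, so n(e⁻) = 2 × 0.07396 = 0.1479 mol
Q = 0.1479 × 96500 = 14270 C
I = Q / t = 14270 / 1530 s = 9.33 A

9.33 A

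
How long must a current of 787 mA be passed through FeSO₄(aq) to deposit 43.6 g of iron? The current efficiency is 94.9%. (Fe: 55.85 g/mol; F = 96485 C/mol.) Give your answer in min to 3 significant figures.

n(Fe) = 43.6 / 55.85 = 0.7807 mol
Fe²⁺ + 2e⁻ → Fe, so n(e⁻) = 2 × 0.7807 = 1.561 mol
Q = 1.561 × 96485 / 0.949 = 1.587×10^5 C
t = Q / I = 1.587×10^5 / 0.787 = 2.017×10^5 s = 3360 min

3360 min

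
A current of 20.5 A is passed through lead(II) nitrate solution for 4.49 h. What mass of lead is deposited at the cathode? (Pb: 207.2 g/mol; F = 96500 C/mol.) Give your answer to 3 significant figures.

Q = 20.5 A × 16164 s = 3.314×10^5 C
Moles of electrons = 3.314×10^5 / 96500 = 3.434 mol
Pb²⁺ + 2e⁻ → Pb, so n(Pb) = 3.434 / 2 = 1.717 mol
m = 1.717 × 207.2 = 356 g

356 g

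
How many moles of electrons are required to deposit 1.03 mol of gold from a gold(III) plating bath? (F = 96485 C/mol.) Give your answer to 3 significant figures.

3.09 mol

Au³⁺ + 3e⁻ → Au, so n(e⁻) = 3 × 1.03 = 3.090 mol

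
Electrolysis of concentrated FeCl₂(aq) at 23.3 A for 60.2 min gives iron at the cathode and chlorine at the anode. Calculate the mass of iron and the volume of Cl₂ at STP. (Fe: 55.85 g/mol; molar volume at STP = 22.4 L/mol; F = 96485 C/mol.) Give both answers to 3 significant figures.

24.4 g Fe; 9.77 L Cl₂

Q = 23.3 × 3612 = 84160 C; n(e⁻) = 84160 / 96485 = 0.8723 mol
Cathode: Fe²⁺ + 2e⁻ → Fe → n(Fe) = 0.8723/2 = 0.4362 mol → 24.4 g
Anode: 2Cl⁻ → Cl₂ + 2e⁻ → n(Cl₂) = 0.8723/2 = 0.4362 mol → 9.77 L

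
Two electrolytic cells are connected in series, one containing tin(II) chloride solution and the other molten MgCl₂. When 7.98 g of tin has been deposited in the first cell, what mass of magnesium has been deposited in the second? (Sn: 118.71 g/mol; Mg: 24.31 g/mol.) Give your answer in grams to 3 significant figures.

n(Sn) = 7.98 / 118.71 = 0.06722 mol
Sn²⁺ + 2e⁻ → Sn, so n(e⁻) = 2 × 0.06722 = 0.1344 mol
Same current for the same time ⇒ same n(e⁻) = 0.1344 mol in both cells.
Mg²⁺ + 2e⁻ → Mg, so n(Mg) = 0.1344 / 2 = 0.06720 mol
m(Mg) = 0.06720 × 24.31 = 1.63 g

1.63 g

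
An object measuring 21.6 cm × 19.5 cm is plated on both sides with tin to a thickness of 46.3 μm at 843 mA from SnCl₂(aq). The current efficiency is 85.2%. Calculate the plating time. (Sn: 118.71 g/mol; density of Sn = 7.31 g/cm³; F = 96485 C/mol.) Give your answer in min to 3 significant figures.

Plated area = 2 × 21.6 × 19.5 = 842.4 cm²
Volume = 842.4 × 46.3×10⁻⁴ cm = 3.900 cm³
m(Sn) = 3.900 × 7.31 = 28.51 g
n(Sn) = 28.51 / 118.71 = 0.2402 mol; n(e⁻) = 2 × 0.2402 = 0.4804 mol
Q = 0.4804 × 96485 / 0.852 = 54400 C
t = 54400 / 0.843 = 64530 s = 1080 min

1080 min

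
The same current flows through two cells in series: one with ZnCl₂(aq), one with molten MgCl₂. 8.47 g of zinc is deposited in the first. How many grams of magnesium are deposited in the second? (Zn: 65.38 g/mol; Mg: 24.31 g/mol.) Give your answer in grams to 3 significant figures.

n(Zn) = 8.47 / 65.38 = 0.1296 mol
Zn²⁺ + 2e⁻ → Zn, so n(e⁻) = 2 × 0.1296 = 0.2592 mol
Since the cells are in series, n(e⁻) in the Mg cell is also 0.2592 mol.
Mg²⁺ + 2e⁻ → Mg, so n(Mg) = 0.2592 / 2 = 0.1296 mol
m(Mg) = 0.1296 × 24.31 = 3.15 g

3.15 g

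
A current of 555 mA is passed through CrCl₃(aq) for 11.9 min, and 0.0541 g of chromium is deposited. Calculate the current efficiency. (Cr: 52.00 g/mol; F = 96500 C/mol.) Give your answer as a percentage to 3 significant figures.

76.0%

Q = 0.555 × 714 = 396.3 C
n(e⁻) = 396.3 / 96500 = 0.004107 mol
Cr³⁺ + 3e⁻ → Cr, so theoretical n(Cr) = 0.001369 mol → 0.07119 g
Efficiency = 0.0541 / 0.07119 = 0.7599 = 76.0%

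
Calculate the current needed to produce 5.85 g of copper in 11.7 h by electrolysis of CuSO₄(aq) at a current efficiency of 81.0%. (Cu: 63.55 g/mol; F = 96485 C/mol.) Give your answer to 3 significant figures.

0.521 A

n(Cu) = 5.85 / 63.55 = 0.09205 mol
Cu²⁺ + 2e⁻ → Cu, so n(e⁻) = 2 × 0.09205 = 0.1841 mol
Q = 0.1841 × 96485 / 0.810 = 21930 C
I = Q / t = 21930 / 42120 s = 0.521 A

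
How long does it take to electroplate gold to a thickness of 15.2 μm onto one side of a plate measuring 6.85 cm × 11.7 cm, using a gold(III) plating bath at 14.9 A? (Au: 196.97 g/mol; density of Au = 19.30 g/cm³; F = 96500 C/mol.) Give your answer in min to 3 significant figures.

3.87 min

Plated area = 6.85 × 11.7 = 80.15 cm²
Volume = 80.15 × 15.2×10⁻⁴ cm = 0.1218 cm³
m(Au) = 0.1218 × 19.30 = 2.351 g
n(Au) = 2.351 / 196.97 = 0.01194 mol; n(e⁻) = 3 × 0.01194 = 0.03582 mol
Q = 0.03582 × 96500 = 3457 C
t = 3457 / 14.9 = 232.0 s = 3.87 min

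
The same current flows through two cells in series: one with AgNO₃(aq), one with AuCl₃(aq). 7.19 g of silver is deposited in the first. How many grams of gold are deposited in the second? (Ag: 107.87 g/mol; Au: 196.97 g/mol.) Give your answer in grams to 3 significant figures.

n(Ag) = 7.19 / 107.87 = 0.06665 mol
Ag⁺ + e⁻ → Ag, so n(e⁻) = 0.06665 mol
Since the cells are in series, n(e⁻) in the Au cell is also 0.06665 mol.
Au³⁺ + 3e⁻ → Au, so n(Au) = 0.06665 / 3 = 0.02222 mol
m(Au) = 0.02222 × 196.97 = 4.38 g

4.38 g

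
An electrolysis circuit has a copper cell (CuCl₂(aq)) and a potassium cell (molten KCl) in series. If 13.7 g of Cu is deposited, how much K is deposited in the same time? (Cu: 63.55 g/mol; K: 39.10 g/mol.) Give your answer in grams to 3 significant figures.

n(Cu) = 13.7 / 63.55 = 0.2156 mol
Cu²⁺ + 2e⁻ → Cu, so n(e⁻) = 2 × 0.2156 = 0.4312 mol
Since the cells are in series, n(e⁻) in the K cell is also 0.4312 mol.
K⁺ + e⁻ → K, so n(K) = 0.4312 mol
m(K) = 0.4312 × 39.10 = 16.9 g

16.9 g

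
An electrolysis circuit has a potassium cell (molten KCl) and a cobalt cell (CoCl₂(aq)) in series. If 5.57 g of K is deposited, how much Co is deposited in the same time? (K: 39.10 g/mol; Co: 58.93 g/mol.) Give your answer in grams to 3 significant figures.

n(K) = 5.57 / 39.10 = 0.1425 mol
K⁺ + e⁻ → K, so n(e⁻) = 0.1425 mol
Since the cells are in series, n(e⁻) in the Co cell is also 0.1425 mol.
Co²⁺ + 2e⁻ → Co, so n(Co) = 0.1425 / 2 = 0.07125 mol
m(Co) = 0.07125 × 58.93 = 4.20 g

4.20 g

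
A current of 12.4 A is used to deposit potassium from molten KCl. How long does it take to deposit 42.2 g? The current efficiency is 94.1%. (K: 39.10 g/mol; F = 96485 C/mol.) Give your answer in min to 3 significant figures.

n(K) = 42.2 / 39.10 = 1.079 mol
K⁺ + e⁻ → K, so n(e⁻) = 1.079 mol
Q = 1.079 × 96485 / 0.941 = 1.106×10^5 C
t = Q / I = 1.106×10^5 / 12.4 = 8919 s = 149 min

149 min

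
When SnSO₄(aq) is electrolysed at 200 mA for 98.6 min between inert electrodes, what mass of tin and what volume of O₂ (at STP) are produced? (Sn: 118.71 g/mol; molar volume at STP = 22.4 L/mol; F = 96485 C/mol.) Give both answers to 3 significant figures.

0.728 g Sn; 0.0687 L O₂

Q = 0.200 × 5916 = 1183 C; n(e⁻) = 1183 / 96485 = 0.01226 mol
Cathode: Sn²⁺ + 2e⁻ → Sn → n(Sn) = 0.01226/2 = 0.006130 mol → 0.728 g
Anode: 2H₂O → O₂ + 4H⁺ + 4e⁻ → n(O₂) = 0.01226/4 = 0.003065 mol → 0.0687 L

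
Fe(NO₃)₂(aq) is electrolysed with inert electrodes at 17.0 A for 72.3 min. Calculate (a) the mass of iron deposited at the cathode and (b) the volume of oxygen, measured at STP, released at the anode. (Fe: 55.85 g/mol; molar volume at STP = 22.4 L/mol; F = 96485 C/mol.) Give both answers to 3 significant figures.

21.3 g Fe; 4.28 L O₂

Q = 17.0 × 4338 = 73750 C; n(e⁻) = 73750 / 96485 = 0.7644 mol
Cathode: Fe²⁺ + 2e⁻ → Fe → n(Fe) = 0.7644/2 = 0.3822 mol → 21.3 g
Anode: 2H₂O → O₂ + 4H⁺ + 4e⁻ → n(O₂) = 0.7644/4 = 0.1911 mol → 4.28 L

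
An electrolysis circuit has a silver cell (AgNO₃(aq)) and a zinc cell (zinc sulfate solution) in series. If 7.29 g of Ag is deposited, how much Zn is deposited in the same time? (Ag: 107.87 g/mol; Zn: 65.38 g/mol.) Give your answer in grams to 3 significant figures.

n(Ag) = 7.29 / 107.87 = 0.06758 mol
Ag⁺ + e⁻ → Ag, so n(e⁻) = 0.06758 mol
Same current for the same time ⇒ same n(e⁻) = 0.06758 mol in both cells.
Zn²⁺ + 2e⁻ → Zn, so n(Zn) = 0.06758 / 2 = 0.03379 mol
m(Zn) = 0.03379 × 65.38 = 2.21 g

2.21 g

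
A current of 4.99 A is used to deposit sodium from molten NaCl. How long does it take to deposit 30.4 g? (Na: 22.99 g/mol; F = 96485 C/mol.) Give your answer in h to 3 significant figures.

n(Na) = 30.4 / 22.99 = 1.322 mol
Na⁺ + e⁻ → Na, so n(e⁻) = 1.322 mol
Q = 1.322 × 96485 = 1.276×10^5 C
t = Q / I = 1.276×10^5 / 4.99 = 25570 s = 7.10 h

7.10 h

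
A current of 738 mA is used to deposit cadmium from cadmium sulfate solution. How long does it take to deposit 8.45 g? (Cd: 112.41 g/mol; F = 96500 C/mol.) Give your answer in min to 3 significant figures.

n(Cd) = 8.45 / 112.41 = 0.07517 mol
Cd²⁺ + 2e⁻ → Cd, so n(e⁻) = 2 × 0.07517 = 0.1503 mol
Q = 0.1503 × 96500 = 14500 C
t = Q / I = 14500 / 0.738 = 19650 s = 328 min

328 min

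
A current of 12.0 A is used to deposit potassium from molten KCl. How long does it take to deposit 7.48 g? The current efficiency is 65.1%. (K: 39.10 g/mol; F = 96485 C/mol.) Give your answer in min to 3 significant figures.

n(K) = 7.48 / 39.10 = 0.1913 mol
K⁺ + e⁻ → K, so n(e⁻) = 0.1913 mol
Q = 0.1913 × 96485 / 0.651 = 28350 C
t = Q / I = 28350 / 12.0 = 2363 s = 39.4 min

39.4 min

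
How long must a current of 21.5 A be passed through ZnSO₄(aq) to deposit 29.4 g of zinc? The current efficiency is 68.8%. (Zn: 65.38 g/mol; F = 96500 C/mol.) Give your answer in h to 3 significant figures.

1.63 h

n(Zn) = 29.4 / 65.38 = 0.4497 mol
Zn²⁺ + 2e⁻ → Zn, so n(e⁻) = 2 × 0.4497 = 0.8994 mol
Q = 0.8994 × 96500 / 0.688 = 1.262×10^5 C
t = Q / I = 1.262×10^5 / 21.5 = 5870 s = 1.63 h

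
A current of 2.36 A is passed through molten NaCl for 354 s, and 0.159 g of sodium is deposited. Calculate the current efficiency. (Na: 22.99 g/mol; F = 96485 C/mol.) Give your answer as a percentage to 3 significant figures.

79.9%

Q = 2.36 × 354 = 835.4 C
n(e⁻) = 835.4 / 96485 = 0.008658 mol
Na⁺ + e⁻ → Na, so theoretical n(Na) = 0.008658 mol → 0.1990 g
Efficiency = 0.159 / 0.1990 = 0.7990 = 79.9%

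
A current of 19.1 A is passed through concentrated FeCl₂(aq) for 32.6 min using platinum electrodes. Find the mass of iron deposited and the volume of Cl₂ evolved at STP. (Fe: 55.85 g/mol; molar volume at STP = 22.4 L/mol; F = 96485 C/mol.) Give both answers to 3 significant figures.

10.8 g Fe; 4.34 L Cl₂

Q = 19.1 × 1956 = 37360 C; n(e⁻) = 37360 / 96485 = 0.3872 mol
Cathode: Fe²⁺ + 2e⁻ → Fe → n(Fe) = 0.3872/2 = 0.1936 mol → 10.8 g
Anode: 2Cl⁻ → Cl₂ + 2e⁻ → n(Cl₂) = 0.3872/2 = 0.1936 mol → 4.34 L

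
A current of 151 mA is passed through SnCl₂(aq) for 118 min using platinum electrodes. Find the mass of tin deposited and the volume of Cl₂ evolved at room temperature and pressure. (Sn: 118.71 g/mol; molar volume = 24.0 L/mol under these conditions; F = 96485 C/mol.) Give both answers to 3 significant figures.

Q = 0.151 × 7080 = 1069 C; n(e⁻) = 1069 / 96485 = 0.01108 mol
Cathode: Sn²⁺ + 2e⁻ → Sn → n(Sn) = 0.01108/2 = 0.005540 mol → 0.658 g
Anode: 2Cl⁻ → Cl₂ + 2e⁻ → n(Cl₂) = 0.01108/2 = 0.005540 mol → 0.133 L

0.658 g Sn; 0.133 L Cl₂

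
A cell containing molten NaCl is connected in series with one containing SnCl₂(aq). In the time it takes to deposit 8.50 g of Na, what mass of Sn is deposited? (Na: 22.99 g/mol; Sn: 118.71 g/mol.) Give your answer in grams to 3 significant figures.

n(Na) = 8.50 / 22.99 = 0.3697 mol
Na⁺ + e⁻ → Na, so n(e⁻) = 0.3697 mol
In series, the same 0.3697 mol of electrons flows through the second cell.
Sn²⁺ + 2e⁻ → Sn, so n(Sn) = 0.3697 / 2 = 0.1849 mol
m(Sn) = 0.1849 × 118.71 = 21.9 g

21.9 g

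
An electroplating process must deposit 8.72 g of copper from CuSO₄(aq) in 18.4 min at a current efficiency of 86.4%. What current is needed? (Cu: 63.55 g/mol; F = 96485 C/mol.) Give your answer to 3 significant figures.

27.8 A

n(Cu) = 8.72 / 63.55 = 0.1372 mol
Cu²⁺ + 2e⁻ → Cu, so n(e⁻) = 2 × 0.1372 = 0.2744 mol
Q = 0.2744 × 96485 / 0.864 = 30640 C
I = Q / t = 30640 / 1104 s = 27.8 A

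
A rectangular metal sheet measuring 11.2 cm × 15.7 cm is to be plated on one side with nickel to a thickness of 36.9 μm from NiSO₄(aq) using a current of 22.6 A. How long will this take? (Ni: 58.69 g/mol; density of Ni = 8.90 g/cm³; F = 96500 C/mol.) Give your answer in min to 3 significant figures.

14.0 min

Plated area = 11.2 × 15.7 = 175.8 cm²
Volume = 175.8 × 36.9×10⁻⁴ cm = 0.6487 cm³
m(Ni) = 0.6487 × 8.90 = 5.773 g
n(Ni) = 5.773 / 58.69 = 0.09836 mol; n(e⁻) = 2 × 0.09836 = 0.1967 mol
Q = 0.1967 × 96500 = 18980 C
t = 18980 / 22.6 = 839.8 s = 14.0 min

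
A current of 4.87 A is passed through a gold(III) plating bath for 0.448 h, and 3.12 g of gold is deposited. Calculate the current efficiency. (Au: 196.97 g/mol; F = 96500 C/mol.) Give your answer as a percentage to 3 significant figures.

58.4%

Q = 4.87 × 1612.8 = 7854 C
n(e⁻) = 7854 / 96500 = 0.08139 mol
Au³⁺ + 3e⁻ → Au, so theoretical n(Au) = 0.02713 mol → 5.344 g
Efficiency = 3.12 / 5.344 = 0.5838 = 58.4%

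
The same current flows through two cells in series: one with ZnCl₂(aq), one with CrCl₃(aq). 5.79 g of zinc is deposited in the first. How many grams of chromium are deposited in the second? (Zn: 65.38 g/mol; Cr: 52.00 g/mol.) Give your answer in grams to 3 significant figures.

n(Zn) = 5.79 / 65.38 = 0.08856 mol
Zn²⁺ + 2e⁻ → Zn, so n(e⁻) = 2 × 0.08856 = 0.1771 mol
Same current for the same time ⇒ same n(e⁻) = 0.1771 mol in both cells.
Cr³⁺ + 3e⁻ → Cr, so n(Cr) = 0.1771 / 3 = 0.05903 mol
m(Cr) = 0.05903 × 52.00 = 3.07 g

3.07 g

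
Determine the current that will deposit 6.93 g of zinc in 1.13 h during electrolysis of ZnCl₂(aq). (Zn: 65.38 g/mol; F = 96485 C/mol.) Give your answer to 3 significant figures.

5.03 A

n(Zn) = 6.93 / 65.38 = 0.1060 mol
Zn²⁺ + 2e⁻ → Zn, so n(e⁻) = 2 × 0.1060 = 0.2120 mol
Q = 0.2120 × 96485 = 20450 C
I = Q / t = 20450 / 4068 s = 5.03 A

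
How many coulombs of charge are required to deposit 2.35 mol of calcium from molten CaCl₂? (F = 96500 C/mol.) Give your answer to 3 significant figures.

Ca²⁺ + 2e⁻ → Ca, so n(e⁻) = 2 × 2.35 = 4.700 mol
Q = 4.700 × 96500 = 4.536×10^5 C

4.54×10^5 C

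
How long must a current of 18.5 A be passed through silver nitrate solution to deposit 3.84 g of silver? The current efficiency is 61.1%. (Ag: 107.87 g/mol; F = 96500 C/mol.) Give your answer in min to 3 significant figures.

n(Ag) = 3.84 / 107.87 = 0.03560 mol
Ag⁺ + e⁻ → Ag, so n(e⁻) = 0.03560 mol
Q = 0.03560 × 96500 / 0.611 = 5623 C
t = Q / I = 5623 / 18.5 = 303.9 s = 5.07 min

5.07 min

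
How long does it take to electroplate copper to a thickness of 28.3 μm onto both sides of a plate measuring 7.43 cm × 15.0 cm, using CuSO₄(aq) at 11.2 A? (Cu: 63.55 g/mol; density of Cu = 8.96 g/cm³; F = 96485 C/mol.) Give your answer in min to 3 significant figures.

25.5 min

Plated area = 2 × 7.43 × 15.0 = 222.9 cm²
Volume = 222.9 × 28.3×10⁻⁴ cm = 0.6308 cm³
m(Cu) = 0.6308 × 8.96 = 5.652 g
n(Cu) = 5.652 / 63.55 = 0.08894 mol; n(e⁻) = 2 × 0.08894 = 0.1779 mol
Q = 0.1779 × 96485 = 17160 C
t = 17160 / 11.2 = 1532 s = 25.5 min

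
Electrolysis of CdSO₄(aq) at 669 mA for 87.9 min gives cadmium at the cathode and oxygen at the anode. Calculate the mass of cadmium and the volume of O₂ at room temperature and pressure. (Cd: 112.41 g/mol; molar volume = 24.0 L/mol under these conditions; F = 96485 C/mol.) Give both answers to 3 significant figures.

Q = 0.669 × 5274 = 3528 C; n(e⁻) = 3528 / 96485 = 0.03657 mol
Cathode: Cd²⁺ + 2e⁻ → Cd → n(Cd) = 0.03657/2 = 0.01829 mol → 2.06 g
Anode: 2H₂O → O₂ + 4H⁺ + 4e⁻ → n(O₂) = 0.03657/4 = 0.009143 mol → 0.219 L

2.06 g Cd; 0.219 L O₂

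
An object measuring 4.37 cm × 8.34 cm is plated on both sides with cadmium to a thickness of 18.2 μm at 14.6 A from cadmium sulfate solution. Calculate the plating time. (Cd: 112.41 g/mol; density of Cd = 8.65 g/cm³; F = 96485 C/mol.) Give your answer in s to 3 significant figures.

135 s

Plated area = 2 × 4.37 × 8.34 = 72.89 cm²
Volume = 72.89 × 18.2×10⁻⁴ cm = 0.1327 cm³
m(Cd) = 0.1327 × 8.65 = 1.148 g
n(Cd) = 1.148 / 112.41 = 0.01021 mol; n(e⁻) = 2 × 0.01021 = 0.02042 mol
Q = 0.02042 × 96485 = 1970 C
t = 1970 / 14.6 = 134.9 s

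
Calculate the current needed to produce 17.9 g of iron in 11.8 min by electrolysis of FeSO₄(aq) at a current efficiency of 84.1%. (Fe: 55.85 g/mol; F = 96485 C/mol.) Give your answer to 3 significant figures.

n(Fe) = 17.9 / 55.85 = 0.3205 mol
Fe²⁺ + 2e⁻ → Fe, so n(e⁻) = 2 × 0.3205 = 0.6410 mol
Q = 0.6410 × 96485 / 0.841 = 73540 C
I = Q / t = 73540 / 708 s = 104 A

104 A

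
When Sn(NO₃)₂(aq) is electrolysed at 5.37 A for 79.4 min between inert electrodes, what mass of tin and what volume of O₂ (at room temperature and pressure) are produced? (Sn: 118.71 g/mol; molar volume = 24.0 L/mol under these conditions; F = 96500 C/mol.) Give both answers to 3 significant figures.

Q = 5.37 × 4764 = 25580 C; n(e⁻) = 25580 / 96500 = 0.2651 mol
Cathode: Sn²⁺ + 2e⁻ → Sn → n(Sn) = 0.2651/2 = 0.1326 mol → 15.7 g
Anode: 2H₂O → O₂ + 4H⁺ + 4e⁻ → n(O₂) = 0.2651/4 = 0.06628 mol → 1.59 L

15.7 g Sn; 1.59 L O₂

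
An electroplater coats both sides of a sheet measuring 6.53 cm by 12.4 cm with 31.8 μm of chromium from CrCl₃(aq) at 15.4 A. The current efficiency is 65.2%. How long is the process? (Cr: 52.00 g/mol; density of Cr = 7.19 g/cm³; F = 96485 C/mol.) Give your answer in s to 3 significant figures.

2050 s

Plated area = 2 × 6.53 × 12.4 = 161.9 cm²
Volume = 161.9 × 31.8×10⁻⁴ cm = 0.5148 cm³
m(Cr) = 0.5148 × 7.19 = 3.701 g
n(Cr) = 3.701 / 52.00 = 0.07117 mol; n(e⁻) = 3 × 0.07117 = 0.2135 mol
Q = 0.2135 × 96485 / 0.652 = 31590 C
t = 31590 / 15.4 = 2051 s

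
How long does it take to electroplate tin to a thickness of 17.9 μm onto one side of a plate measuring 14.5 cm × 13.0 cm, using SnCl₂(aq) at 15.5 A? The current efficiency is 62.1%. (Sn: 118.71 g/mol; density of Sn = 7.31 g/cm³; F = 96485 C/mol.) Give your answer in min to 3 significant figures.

6.94 min

Plated area = 14.5 × 13.0 = 188.5 cm²
Volume = 188.5 × 17.9×10⁻⁴ cm = 0.3374 cm³
m(Sn) = 0.3374 × 7.31 = 2.466 g
n(Sn) = 2.466 / 118.71 = 0.02077 mol; n(e⁻) = 2 × 0.02077 = 0.04154 mol
Q = 0.04154 × 96485 / 0.621 = 6454 C
t = 6454 / 15.5 = 416.4 s = 6.94 min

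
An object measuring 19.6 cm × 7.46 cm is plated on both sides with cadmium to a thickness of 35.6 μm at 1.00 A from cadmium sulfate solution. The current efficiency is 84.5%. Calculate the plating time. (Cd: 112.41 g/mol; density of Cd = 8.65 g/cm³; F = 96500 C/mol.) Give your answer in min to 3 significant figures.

305 min

Plated area = 2 × 19.6 × 7.46 = 292.4 cm²
Volume = 292.4 × 35.6×10⁻⁴ cm = 1.041 cm³
m(Cd) = 1.041 × 8.65 = 9.005 g
n(Cd) = 9.005 / 112.41 = 0.08011 mol; n(e⁻) = 2 × 0.08011 = 0.1602 mol
Q = 0.1602 × 96500 / 0.845 = 18300 C
t = 18300 / 1.00 = 18300 s = 305 min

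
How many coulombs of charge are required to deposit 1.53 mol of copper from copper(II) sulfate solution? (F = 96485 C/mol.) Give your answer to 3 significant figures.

Cu²⁺ + 2e⁻ → Cu, so n(e⁻) = 2 × 1.53 = 3.060 mol
Q = 3.060 × 96485 = 2.952×10^5 C

2.95×10^5 C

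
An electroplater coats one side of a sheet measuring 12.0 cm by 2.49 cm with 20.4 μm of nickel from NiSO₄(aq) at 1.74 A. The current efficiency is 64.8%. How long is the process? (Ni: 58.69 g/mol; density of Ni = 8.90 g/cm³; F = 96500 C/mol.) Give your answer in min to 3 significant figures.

Plated area = 12.0 × 2.49 = 29.88 cm²
Volume = 29.88 × 20.4×10⁻⁴ cm = 0.06096 cm³
m(Ni) = 0.06096 × 8.90 = 0.5425 g
n(Ni) = 0.5425 / 58.69 = 0.009243 mol; n(e⁻) = 2 × 0.009243 = 0.01849 mol
Q = 0.01849 × 96500 / 0.648 = 2754 C
t = 2754 / 1.74 = 1583 s = 26.4 min

26.4 min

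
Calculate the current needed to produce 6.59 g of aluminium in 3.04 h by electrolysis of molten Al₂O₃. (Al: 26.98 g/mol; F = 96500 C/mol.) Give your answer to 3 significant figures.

6.46 A

n(Al) = 6.59 / 26.98 = 0.2443 mol
Al³⁺ + 3e⁻ → Al, so n(e⁻) = 3 × 0.2443 = 0.7329 mol
Q = 0.7329 × 96500 = 70720 C
I = Q / t = 70720 / 10944 s = 6.46 A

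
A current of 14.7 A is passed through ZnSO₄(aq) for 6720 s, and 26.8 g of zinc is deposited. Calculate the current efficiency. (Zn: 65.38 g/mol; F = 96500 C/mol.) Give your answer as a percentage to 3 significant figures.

80.1%

Q = 14.7 × 6720 = 98780 C
n(e⁻) = 98780 / 96500 = 1.024 mol
Zn²⁺ + 2e⁻ → Zn, so theoretical n(Zn) = 0.5120 mol → 33.47 g
Efficiency = 26.8 / 33.47 = 0.8007 = 80.1%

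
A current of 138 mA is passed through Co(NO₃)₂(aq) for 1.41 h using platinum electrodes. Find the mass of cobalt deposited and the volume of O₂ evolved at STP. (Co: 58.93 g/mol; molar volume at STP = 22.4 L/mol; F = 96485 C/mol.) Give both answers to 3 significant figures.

Q = 0.138 × 5076 = 700.5 C; n(e⁻) = 700.5 / 96485 = 0.007260 mol
Cathode: Co²⁺ + 2e⁻ → Co → n(Co) = 0.007260/2 = 0.003630 mol → 0.214 g
Anode: 2H₂O → O₂ + 4H⁺ + 4e⁻ → n(O₂) = 0.007260/4 = 0.001815 mol → 0.0407 L

0.214 g Co; 0.0407 L O₂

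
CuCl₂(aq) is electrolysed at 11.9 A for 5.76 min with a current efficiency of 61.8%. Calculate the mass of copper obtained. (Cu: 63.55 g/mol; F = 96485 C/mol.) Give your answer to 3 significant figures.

Q = 11.9 × 345.6 = 4113 C
n(e⁻) = 4113 / 96485 = 0.04263 mol
Cu²⁺ + 2e⁻ → Cu, so theoretical m(Cu) = 0.02132 × 63.55 = 1.355 g
Actual mass = 61.8% × 1.355 = 0.837 g

0.837 g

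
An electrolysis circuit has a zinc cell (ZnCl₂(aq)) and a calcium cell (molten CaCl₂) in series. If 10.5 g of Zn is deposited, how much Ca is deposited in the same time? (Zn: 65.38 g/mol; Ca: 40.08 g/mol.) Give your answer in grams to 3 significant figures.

6.44 g

n(Zn) = 10.5 / 65.38 = 0.1606 mol
Zn²⁺ + 2e⁻ → Zn, so n(e⁻) = 2 × 0.1606 = 0.3212 mol
The cells are in series, so the same charge (and hence the same n(e⁻) = 0.3212 mol) passes through both.
Ca²⁺ + 2e⁻ → Ca, so n(Ca) = 0.3212 / 2 = 0.1606 mol
m(Ca) = 0.1606 × 40.08 = 6.44 g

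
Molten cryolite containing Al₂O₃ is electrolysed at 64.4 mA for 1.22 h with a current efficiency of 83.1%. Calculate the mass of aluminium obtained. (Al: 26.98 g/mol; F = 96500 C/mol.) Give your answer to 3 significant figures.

0.0219 g

Q = 0.0644 × 4392 = 282.8 C
n(e⁻) = 282.8 / 96500 = 0.002931 mol
Al³⁺ + 3e⁻ → Al, so theoretical m(Al) = 9.770×10^-4 × 26.98 = 0.02636 g
Actual mass = 83.1% × 0.02636 = 0.0219 g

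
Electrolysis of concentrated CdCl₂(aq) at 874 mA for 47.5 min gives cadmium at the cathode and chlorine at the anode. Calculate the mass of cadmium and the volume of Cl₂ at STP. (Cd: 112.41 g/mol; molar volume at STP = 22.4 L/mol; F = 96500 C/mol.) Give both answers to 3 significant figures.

1.45 g Cd; 0.289 L Cl₂

Q = 0.874 × 2850 = 2491 C; n(e⁻) = 2491 / 96500 = 0.02581 mol
Cathode: Cd²⁺ + 2e⁻ → Cd → n(Cd) = 0.02581/2 = 0.01291 mol → 1.45 g
Anode: 2Cl⁻ → Cl₂ + 2e⁻ → n(Cl₂) = 0.02581/2 = 0.01291 mol → 0.289 L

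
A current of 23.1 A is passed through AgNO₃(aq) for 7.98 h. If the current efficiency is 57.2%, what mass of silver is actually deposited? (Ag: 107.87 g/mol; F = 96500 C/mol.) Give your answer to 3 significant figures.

Q = 23.1 × 28728 = 6.636×10^5 C
n(e⁻) = 6.636×10^5 / 96500 = 6.877 mol
Ag⁺ + e⁻ → Ag, so theoretical m(Ag) = 6.877 × 107.87 = 741.8 g
Actual mass = 57.2% × 741.8 = 424 g

424 g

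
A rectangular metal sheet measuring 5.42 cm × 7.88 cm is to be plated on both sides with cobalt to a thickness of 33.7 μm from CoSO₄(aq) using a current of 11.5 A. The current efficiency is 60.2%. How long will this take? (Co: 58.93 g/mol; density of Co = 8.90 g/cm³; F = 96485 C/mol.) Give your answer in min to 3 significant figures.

Plated area = 2 × 5.42 × 7.88 = 85.42 cm²
Volume = 85.42 × 33.7×10⁻⁴ cm = 0.2879 cm³
m(Co) = 0.2879 × 8.90 = 2.562 g
n(Co) = 2.562 / 58.93 = 0.04348 mol; n(e⁻) = 2 × 0.04348 = 0.08696 mol
Q = 0.08696 × 96485 / 0.602 = 13940 C
t = 13940 / 11.5 = 1212 s = 20.2 min

20.2 min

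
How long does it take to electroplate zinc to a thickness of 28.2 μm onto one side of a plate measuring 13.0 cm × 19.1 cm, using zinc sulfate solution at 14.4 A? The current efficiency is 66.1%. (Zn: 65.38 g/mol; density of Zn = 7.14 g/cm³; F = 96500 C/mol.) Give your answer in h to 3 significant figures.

0.431 h

Plated area = 13.0 × 19.1 = 248.3 cm²
Volume = 248.3 × 28.2×10⁻⁴ cm = 0.7002 cm³
m(Zn) = 0.7002 × 7.14 = 4.999 g
n(Zn) = 4.999 / 65.38 = 0.07646 mol; n(e⁻) = 2 × 0.07646 = 0.1529 mol
Q = 0.1529 × 96500 / 0.661 = 22320 C
t = 22320 / 14.4 = 1550 s = 0.431 h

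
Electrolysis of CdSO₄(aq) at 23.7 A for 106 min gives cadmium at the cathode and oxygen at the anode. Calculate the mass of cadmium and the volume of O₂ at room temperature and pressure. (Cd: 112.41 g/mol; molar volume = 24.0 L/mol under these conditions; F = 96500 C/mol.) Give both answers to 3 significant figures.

Q = 23.7 × 6360 = 1.507×10^5 C; n(e⁻) = 1.507×10^5 / 96500 = 1.562 mol
Cathode: Cd²⁺ + 2e⁻ → Cd → n(Cd) = 1.562/2 = 0.7810 mol → 87.8 g
Anode: 2H₂O → O₂ + 4H⁺ + 4e⁻ → n(O₂) = 1.562/4 = 0.3905 mol → 9.37 L

87.8 g Cd; 9.37 L O₂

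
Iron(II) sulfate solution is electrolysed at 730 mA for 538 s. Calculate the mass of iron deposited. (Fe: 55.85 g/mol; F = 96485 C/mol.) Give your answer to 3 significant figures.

0.114 g

Q = It = 0.730 × 538 = 392.7 C
n(e⁻) = Q/F = 392.7/96485 = 0.004070 mol
Fe²⁺ + 2e⁻ → Fe, so n(Fe) = 0.004070 / 2 = 0.002035 mol
m = 0.002035 × 55.85 = 0.114 g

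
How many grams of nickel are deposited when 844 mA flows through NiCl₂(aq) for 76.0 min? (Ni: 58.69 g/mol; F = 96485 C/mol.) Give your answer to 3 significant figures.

Q = It = 0.844 × 4560 = 3849 C
n(e⁻) = 3849 / 96485 = 0.03989 mol
Ni²⁺ + 2e⁻ → Ni, so n(Ni) = 0.03989 / 2 = 0.01995 mol
m = 0.01995 × 58.69 = 1.17 g

1.17 g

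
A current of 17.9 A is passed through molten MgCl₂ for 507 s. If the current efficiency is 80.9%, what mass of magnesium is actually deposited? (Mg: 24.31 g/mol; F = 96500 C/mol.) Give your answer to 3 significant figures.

0.925 g

Q = 17.9 × 507 = 9075 C
n(e⁻) = 9075 / 96500 = 0.09404 mol
Mg²⁺ + 2e⁻ → Mg, so theoretical m(Mg) = 0.04702 × 24.31 = 1.143 g
Actual mass = 80.9% × 1.143 = 0.925 g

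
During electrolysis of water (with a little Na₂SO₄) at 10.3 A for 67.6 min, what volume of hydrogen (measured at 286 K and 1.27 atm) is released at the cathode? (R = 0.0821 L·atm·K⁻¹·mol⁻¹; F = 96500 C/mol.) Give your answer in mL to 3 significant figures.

Q = It = 10.3 × 4056 = 41780 C
Moles of electrons = 41780 / 96500 = 0.4330 mol
2H⁺ + 2e⁻ → H₂, so n(H₂) = 0.4330 / 2 = 0.2165 mol
V = nRT/P = 0.2165 × 0.0821 × 286 / 1.27 = 4.003 L
= 4000 mL

4000 mL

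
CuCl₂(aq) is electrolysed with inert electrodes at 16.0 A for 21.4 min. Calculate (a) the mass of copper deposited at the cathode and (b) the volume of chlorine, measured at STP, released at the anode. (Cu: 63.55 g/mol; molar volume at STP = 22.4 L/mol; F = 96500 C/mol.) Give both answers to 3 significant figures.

Q = 16.0 × 1284 = 20540 C; n(e⁻) = 20540 / 96500 = 0.2128 mol
Cathode: Cu²⁺ + 2e⁻ → Cu → n(Cu) = 0.2128/2 = 0.1064 mol → 6.76 g
Anode: 2Cl⁻ → Cl₂ + 2e⁻ → n(Cl₂) = 0.2128/2 = 0.1064 mol → 2.38 L

6.76 g Cu; 2.38 L Cl₂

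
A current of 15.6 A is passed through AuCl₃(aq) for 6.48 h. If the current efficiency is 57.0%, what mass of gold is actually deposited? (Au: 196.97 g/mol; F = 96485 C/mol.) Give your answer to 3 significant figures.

141 g

Q = 15.6 × 23328 = 3.639×10^5 C
n(e⁻) = 3.639×10^5 / 96485 = 3.772 mol
Au³⁺ + 3e⁻ → Au, so theoretical m(Au) = 1.257 × 196.97 = 247.6 g
Actual mass = 57.0% × 247.6 = 141 g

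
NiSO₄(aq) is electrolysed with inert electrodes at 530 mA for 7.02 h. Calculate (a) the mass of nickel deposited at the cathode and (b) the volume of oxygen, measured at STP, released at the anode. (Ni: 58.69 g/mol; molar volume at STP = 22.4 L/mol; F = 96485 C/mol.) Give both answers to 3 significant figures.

Q = 0.530 × 25272 = 13390 C; n(e⁻) = 13390 / 96485 = 0.1388 mol
Cathode: Ni²⁺ + 2e⁻ → Ni → n(Ni) = 0.1388/2 = 0.06940 mol → 4.07 g
Anode: 2H₂O → O₂ + 4H⁺ + 4e⁻ → n(O₂) = 0.1388/4 = 0.03470 mol → 0.777 L

4.07 g Ni; 0.777 L O₂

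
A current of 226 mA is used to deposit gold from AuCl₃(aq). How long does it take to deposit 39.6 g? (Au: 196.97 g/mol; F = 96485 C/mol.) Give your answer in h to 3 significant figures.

71.5 h

n(Au) = 39.6 / 196.97 = 0.2010 mol
Au³⁺ + 3e⁻ → Au, so n(e⁻) = 3 × 0.2010 = 0.6030 mol
Q = 0.6030 × 96485 = 58180 C
t = Q / I = 58180 / 0.226 = 2.574×10^5 s = 71.5 h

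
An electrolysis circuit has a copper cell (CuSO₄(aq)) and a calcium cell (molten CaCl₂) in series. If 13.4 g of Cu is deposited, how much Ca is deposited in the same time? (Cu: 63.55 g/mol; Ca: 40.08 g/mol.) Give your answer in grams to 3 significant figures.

8.45 g

n(Cu) = 13.4 / 63.55 = 0.2109 mol
Cu²⁺ + 2e⁻ → Cu, so n(e⁻) = 2 × 0.2109 = 0.4218 mol
Since the cells are in series, n(e⁻) in the Ca cell is also 0.4218 mol.
Ca²⁺ + 2e⁻ → Ca, so n(Ca) = 0.4218 / 2 = 0.2109 mol
m(Ca) = 0.2109 × 40.08 = 8.45 g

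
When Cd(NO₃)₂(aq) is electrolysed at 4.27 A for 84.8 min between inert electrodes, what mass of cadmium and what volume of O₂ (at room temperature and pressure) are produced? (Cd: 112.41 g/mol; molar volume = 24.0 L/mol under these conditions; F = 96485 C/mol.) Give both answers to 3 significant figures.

12.7 g Cd; 1.35 L O₂

Q = 4.27 × 5088 = 21730 C; n(e⁻) = 21730 / 96485 = 0.2252 mol
Cathode: Cd²⁺ + 2e⁻ → Cd → n(Cd) = 0.2252/2 = 0.1126 mol → 12.7 g
Anode: 2H₂O → O₂ + 4H⁺ + 4e⁻ → n(O₂) = 0.2252/4 = 0.05630 mol → 1.35 L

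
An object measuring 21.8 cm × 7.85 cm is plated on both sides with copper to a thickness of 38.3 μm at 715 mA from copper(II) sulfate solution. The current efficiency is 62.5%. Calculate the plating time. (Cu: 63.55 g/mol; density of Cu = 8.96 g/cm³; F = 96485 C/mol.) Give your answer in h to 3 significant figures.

22.2 h

Plated area = 2 × 21.8 × 7.85 = 342.3 cm²
Volume = 342.3 × 38.3×10⁻⁴ cm = 1.311 cm³
m(Cu) = 1.311 × 8.96 = 11.75 g
n(Cu) = 11.75 / 63.55 = 0.1849 mol; n(e⁻) = 2 × 0.1849 = 0.3698 mol
Q = 0.3698 × 96485 / 0.625 = 57090 C
t = 57090 / 0.715 = 79850 s = 22.2 h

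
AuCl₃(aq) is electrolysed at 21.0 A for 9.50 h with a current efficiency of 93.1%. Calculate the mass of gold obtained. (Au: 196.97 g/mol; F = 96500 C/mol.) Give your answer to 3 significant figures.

455 g

Q = 21.0 × 34200 = 7.182×10^5 C
n(e⁻) = 7.182×10^5 / 96500 = 7.442 mol
Au³⁺ + 3e⁻ → Au, so theoretical m(Au) = 2.481 × 196.97 = 488.7 g
Actual mass = 93.1% × 488.7 = 455 g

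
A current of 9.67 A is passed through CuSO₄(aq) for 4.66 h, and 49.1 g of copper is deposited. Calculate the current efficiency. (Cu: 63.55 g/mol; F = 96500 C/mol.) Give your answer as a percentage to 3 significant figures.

91.9%

Q = 9.67 × 16776 = 1.622×10^5 C
n(e⁻) = 1.622×10^5 / 96500 = 1.681 mol
Cu²⁺ + 2e⁻ → Cu, so theoretical n(Cu) = 0.8405 mol → 53.41 g
Efficiency = 49.1 / 53.41 = 0.9193 = 91.9%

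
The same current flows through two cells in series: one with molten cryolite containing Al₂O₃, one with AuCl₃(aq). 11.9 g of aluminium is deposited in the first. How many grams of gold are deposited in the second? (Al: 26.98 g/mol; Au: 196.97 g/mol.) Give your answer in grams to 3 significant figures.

86.9 g

n(Al) = 11.9 / 26.98 = 0.4411 mol
Al³⁺ + 3e⁻ → Al, so n(e⁻) = 3 × 0.4411 = 1.323 mol
Since the cells are in series, n(e⁻) in the Au cell is also 1.323 mol.
Au³⁺ + 3e⁻ → Au, so n(Au) = 1.323 / 3 = 0.4410 mol
m(Au) = 0.4410 × 196.97 = 86.9 g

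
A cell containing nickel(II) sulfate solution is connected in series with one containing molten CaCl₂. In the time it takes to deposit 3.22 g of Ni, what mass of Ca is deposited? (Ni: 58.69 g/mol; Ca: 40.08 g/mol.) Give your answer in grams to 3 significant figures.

n(Ni) = 3.22 / 58.69 = 0.05486 mol
Ni²⁺ + 2e⁻ → Ni, so n(e⁻) = 2 × 0.05486 = 0.1097 mol
Same current for the same time ⇒ same n(e⁻) = 0.1097 mol in both cells.
Ca²⁺ + 2e⁻ → Ca, so n(Ca) = 0.1097 / 2 = 0.05485 mol
m(Ca) = 0.05485 × 40.08 = 2.20 g

2.20 g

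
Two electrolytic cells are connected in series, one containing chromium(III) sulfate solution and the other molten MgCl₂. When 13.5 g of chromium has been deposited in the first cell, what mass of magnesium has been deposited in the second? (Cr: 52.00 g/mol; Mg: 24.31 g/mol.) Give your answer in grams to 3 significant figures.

n(Cr) = 13.5 / 52.00 = 0.2596 mol
Cr³⁺ + 3e⁻ → Cr, so n(e⁻) = 3 × 0.2596 = 0.7788 mol
In series, the same 0.7788 mol of electrons flows through the second cell.
Mg²⁺ + 2e⁻ → Mg, so n(Mg) = 0.7788 / 2 = 0.3894 mol
m(Mg) = 0.3894 × 24.31 = 9.47 g

9.47 g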